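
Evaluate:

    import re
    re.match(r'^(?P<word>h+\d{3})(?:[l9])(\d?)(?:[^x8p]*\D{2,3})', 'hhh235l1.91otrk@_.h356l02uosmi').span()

(0, 30)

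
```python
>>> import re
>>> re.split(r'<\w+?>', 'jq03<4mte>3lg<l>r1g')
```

['jq03', '3lg', 'r1g']

Each match becomes a cut point; 3 segments remain.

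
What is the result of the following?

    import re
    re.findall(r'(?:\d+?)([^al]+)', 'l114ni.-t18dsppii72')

['14ni.-t18dsppii72']

Pattern: one or more of a digit (lazy) (non-capturing group); then one or more of any character except [al] (captured).
A `+?`/`*?`/`{m,n}?` starts at its minimum and grows only as far as needed for what follows to match.
Matches: at [1:19] match '114ni.-t18dsppii72', group 1 = '14ni.-t18dsppii72'.
With a single group, `findall` returns only what that group captured — 1 item.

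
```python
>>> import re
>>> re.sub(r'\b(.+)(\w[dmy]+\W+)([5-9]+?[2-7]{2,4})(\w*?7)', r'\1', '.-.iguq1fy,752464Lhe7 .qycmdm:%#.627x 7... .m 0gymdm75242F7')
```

The pattern matches a word boundary (`\b`, zero-width); then one or more of any character (captured); then a word character, then one or more of one of [dmy], then one or more of a non-word character (captured); then one or more of a character in [5-9] (lazy), then 2 to 4 of a character in [2-7] (captured); then zero or more of a word character (lazy), then the literal '7' (captured).
Matches: at [3:21] → 'iguq1fy,752464Lhe7'.
Each match is replaced using the text its own group 1 captured.

'.-.iguq1 .qycmdm:%#.627x 7... .m 0gymdm75242F7'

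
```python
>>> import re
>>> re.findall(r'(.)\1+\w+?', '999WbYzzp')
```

The backreference `\1` re-matches whatever the first group consumed, character for character.
Matches: at [0:4] match '999W', group 1 = '9'; at [6:9] match 'zzp', group 1 = 'z'.
One capturing group, so `findall` returns just the captured substring from each match — 2 in all.

['9', 'z']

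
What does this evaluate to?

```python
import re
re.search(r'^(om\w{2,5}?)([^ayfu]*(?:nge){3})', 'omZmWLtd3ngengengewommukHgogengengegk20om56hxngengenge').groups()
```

The match spans [0:18] → 'omZmWLtd3ngengenge'.
Captured: group 1 = 'omZm', group 2 = 'WLtd3ngengenge'.

('omZm', 'WLtd3ngengenge')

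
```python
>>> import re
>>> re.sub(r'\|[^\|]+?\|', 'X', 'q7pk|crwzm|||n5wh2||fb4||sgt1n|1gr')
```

Every occurrence is swapped for 'X'.

'q7pkX|XXX1gr'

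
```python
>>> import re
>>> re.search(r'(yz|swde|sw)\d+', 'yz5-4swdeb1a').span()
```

(0, 3)

`search` walks the string left to right and returns the first match it finds.
The match spans [0:3] → 'yz5'.
Captured: group 1 = 'yz'.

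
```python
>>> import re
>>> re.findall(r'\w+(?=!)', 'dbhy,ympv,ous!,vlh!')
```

['ous', 'vlh']

Because the assertion is zero-width, the text it checks is not consumed and won't appear in the result.
No capturing groups, so `findall` returns the 2 full match strings.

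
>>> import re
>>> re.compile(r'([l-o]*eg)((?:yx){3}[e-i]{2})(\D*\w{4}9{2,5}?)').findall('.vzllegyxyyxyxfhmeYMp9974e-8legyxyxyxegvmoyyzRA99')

[('leg', 'yxyxyxeg', 'vmoyyzRA99')]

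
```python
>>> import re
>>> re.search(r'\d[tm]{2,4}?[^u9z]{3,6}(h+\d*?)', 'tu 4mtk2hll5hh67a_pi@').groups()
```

('hh',)

The match spans [3:14] → '4mtk2hll5hh'.
Captured: group 1 = 'hh'.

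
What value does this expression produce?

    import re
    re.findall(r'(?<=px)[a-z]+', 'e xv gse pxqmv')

The lookaround is zero-width — it requires the adjacent text to match without consuming it, so the asserted text isn't part of the match.
Scanning left to right: at [11:14] → 'qmv'.
`findall` yields the raw match text (1 of them) because the pattern has no groups.

['qmv']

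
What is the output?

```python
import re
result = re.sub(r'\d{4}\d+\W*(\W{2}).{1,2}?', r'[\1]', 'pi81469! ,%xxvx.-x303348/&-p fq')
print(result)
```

With the lazy modifier that quantifier settles for the fewest repetitions that let the rest of the pattern succeed (the atoms after it are unaffected and can still be greedy).
Each match is replaced using the text its own group 1 captured.

pi[,%]xvx.-x[&-] fq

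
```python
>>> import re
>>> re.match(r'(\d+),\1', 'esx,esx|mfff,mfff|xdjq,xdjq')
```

None

`re.match` won't scan ahead — the pattern has to work from the very first character.
Here position 0 doesn't satisfy it, so the call returns None.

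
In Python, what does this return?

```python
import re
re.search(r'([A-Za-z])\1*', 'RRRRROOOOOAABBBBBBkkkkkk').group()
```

After group 1 captures some text, `\1` only succeeds where that same text appears again.
`re.search` scans for the first position where the pattern succeeds.
The match spans [0:5] → 'RRRRR'.
Captured: group 1 = 'R'.

'RRRRR'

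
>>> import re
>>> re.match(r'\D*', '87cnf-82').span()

The pattern matches zero or more of a non-digit.
`re.match` won't scan ahead — the pattern has to work from the very first character.
The match spans [0:0] → ''.

(0, 0)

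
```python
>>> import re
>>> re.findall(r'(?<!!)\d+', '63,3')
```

A negative assertion filters positions out without eating any characters.
Scanning left to right: at [0:2] → '63'; at [3:4] → '3'.
Since nothing is captured, `findall` lists the 2 matched substrings directly.

['63', '3']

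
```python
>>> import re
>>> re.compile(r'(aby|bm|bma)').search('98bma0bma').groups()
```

('bm',)

The regex engine tests alternatives in the order written; an earlier branch that matches wins even if a later one would match more.
`re.search` tries every starting position until one works.
The match spans [2:4] → 'bm'.
Captured: group 1 = 'bm'.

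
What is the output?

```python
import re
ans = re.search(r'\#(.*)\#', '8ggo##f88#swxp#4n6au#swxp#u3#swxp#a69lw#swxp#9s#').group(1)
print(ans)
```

`search` walks the string left to right and returns the first match it finds.
The match spans [4:48] → '##f88#swxp#4n6au#swxp#u3#swxp#a69lw#swxp#9s#'.
Captured: group 1 = '#f88#swxp#4n6au#swxp#u3#swxp#a69lw#swxp#9s'.

#f88#swxp#4n6au#swxp#u3#swxp#a69lw#swxp#9s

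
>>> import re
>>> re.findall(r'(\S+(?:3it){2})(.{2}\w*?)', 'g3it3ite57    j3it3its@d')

[('g3it3it', 'e5'), ('j3it3it', 's@')]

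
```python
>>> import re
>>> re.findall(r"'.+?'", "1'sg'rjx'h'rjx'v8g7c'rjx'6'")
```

A `+?`/`*?`/`{m,n}?` starts at its minimum and grows only as far as needed for what follows to match.
With no groups in the pattern, `findall` gives back each whole match — 4 here.

["'sg'", "'h'", "'v8g7c'", "'6'"]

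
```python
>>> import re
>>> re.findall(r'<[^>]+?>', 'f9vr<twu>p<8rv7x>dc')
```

No capturing groups, so `findall` returns the 2 full match strings.

['<twu>', '<8rv7x>']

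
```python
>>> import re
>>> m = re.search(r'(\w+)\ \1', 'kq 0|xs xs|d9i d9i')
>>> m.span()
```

`\1` is not a pattern — it's the concrete string captured by group 1, re-applied verbatim.
The match spans [5:10] → 'xs xs'.

(5, 10)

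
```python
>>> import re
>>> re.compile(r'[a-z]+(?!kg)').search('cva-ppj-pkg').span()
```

(0, 3)

Because the assertion is negative and zero-width, positions next to the forbidden text are skipped.
`re.search` scans for the first position where the pattern succeeds.
The match spans [0:3] → 'cva'.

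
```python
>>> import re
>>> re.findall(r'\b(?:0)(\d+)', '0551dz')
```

The pattern matches a word boundary (`\b`, zero-width); then a literal '0' (non-capturing group); then one or more of a digit (captured).
Matches: at [0:4] match '0551', group 1 = '551'.
Because there's exactly one group, `findall` drops the full match and keeps group 1 from the one hit.

['551']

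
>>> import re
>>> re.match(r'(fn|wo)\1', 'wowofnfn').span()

A backreference is literal: `\1` must see the identical characters the first group matched.
`re.match` won't scan ahead — the pattern has to work from the very first character.
The match spans [0:4] → 'wowo'.
Captured: group 1 = 'wo'.

(0, 4)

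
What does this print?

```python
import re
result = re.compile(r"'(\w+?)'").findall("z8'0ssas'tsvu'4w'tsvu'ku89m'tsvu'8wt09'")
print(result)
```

['0ssas', '4w', 'ku89m', '8wt09']

Walking the string: at [2:9] match "'0ssas'", group 1 = '0ssas'; at [13:17] match "'4w'", group 1 = '4w'; at [21:28] match "'ku89m'", group 1 = 'ku89m'; at [32:39] match "'8wt09'", group 1 = '8wt09'.
With a single group, `findall` returns only what that group captured — 4 items.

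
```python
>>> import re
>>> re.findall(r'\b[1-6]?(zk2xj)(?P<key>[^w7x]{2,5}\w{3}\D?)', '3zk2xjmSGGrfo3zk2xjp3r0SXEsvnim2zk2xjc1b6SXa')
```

[('zk2xj', 'mSGGrfo3z')]

Pattern: a word boundary (`\b`, zero-width); then optionally a character in [1-6]; then the literal 'zk', then the literal '2xj' (captured); then 2 to 5 of any character except [w7x], then exactly 3 of a word character, then optionally a non-digit (captured as 'key').
2 groups means the one result is a tuple of 2 captured strings — 1 here.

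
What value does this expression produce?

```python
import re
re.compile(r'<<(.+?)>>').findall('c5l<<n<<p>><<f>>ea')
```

['n<<p', 'f']

Lazy quantifiers expand one character at a time until the remainder of the pattern can match.
Matches: at [3:11] match '<<n<<p>>', group 1 = 'n<<p'; at [11:16] match '<<f>>', group 1 = 'f'.
`findall` collects group 1 from each match (2 total).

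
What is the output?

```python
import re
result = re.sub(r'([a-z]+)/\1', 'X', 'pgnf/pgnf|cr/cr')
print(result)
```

The backreference `\1` re-matches whatever the first group consumed, character for character.
Every occurrence is swapped for 'X'.

X|X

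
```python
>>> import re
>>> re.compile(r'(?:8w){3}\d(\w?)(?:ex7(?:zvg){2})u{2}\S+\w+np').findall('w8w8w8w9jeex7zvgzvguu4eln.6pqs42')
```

This matches the literal '8w' repeated 3 times, then a digit; then optionally a word character (captured); then the literal 'ex7', then the literal 'zvg' repeated 2 times (non-capturing group); then exactly 2 of a literal 'u'; then one or more of a non-whitespace character, then one or more of a word character, then the literal 'np'.
`findall` collects group 1 from each match (0 total).
Nothing in the string satisfies the pattern, so the list is empty.

[]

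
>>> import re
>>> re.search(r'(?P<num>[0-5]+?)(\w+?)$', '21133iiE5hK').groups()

Pattern: one or more of a character in [0-5] (lazy) (captured as 'num'); then one or more of a word character (lazy) (captured); then anchored at the end.
Unlike `match`, `search` isn't anchored — it looks for the pattern anywhere in the string.
The match spans [0:11] → '21133iiE5hK'.
Captured: group 1 = '2', group 2 = '1133iiE5hK'.

('2', '1133iiE5hK')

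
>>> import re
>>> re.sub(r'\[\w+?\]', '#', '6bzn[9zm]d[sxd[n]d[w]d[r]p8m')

Every occurrence is swapped for '#'.

'6bzn#d[sxd#d#d#p8m'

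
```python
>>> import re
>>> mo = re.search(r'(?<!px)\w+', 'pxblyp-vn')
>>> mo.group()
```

'pxblyp'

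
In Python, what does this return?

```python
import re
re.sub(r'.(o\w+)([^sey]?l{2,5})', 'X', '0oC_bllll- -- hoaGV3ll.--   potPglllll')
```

Pattern: any character; then a literal 'o', then one or more of a word character (captured); then optionally any character except [sey], then 2 to 5 of the literal 'l' (captured).
Matches: at [0:9] → '0oC_bllll'; at [14:22] → 'hoaGV3ll'; at [28:38] → 'potPglllll'.
`sub` substitutes 'X' at each match site.

'X- -- X.--   X'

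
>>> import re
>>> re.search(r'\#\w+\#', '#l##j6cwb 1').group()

'#l#'

`search` walks the string left to right and returns the first match it finds.
The match spans [0:3] → '#l#'.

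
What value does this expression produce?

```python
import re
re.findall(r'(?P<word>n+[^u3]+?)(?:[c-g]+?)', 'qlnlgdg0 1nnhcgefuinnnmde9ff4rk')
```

['nl', 'nnh', 'nnnm']

This matches one or more of the literal 'n', then one or more of any character except [u3] (lazy) (captured as 'word'); then one or more of a character in [c-g] (lazy) (non-capturing group).
A `+?`/`*?`/`{m,n}?` starts at its minimum and grows only as far as needed for what follows to match.
Walking the string: at [2:5] match 'nlg', group 1 = 'nl'; at [10:14] match 'nnhc', group 1 = 'nnh'; at [19:24] match 'nnnmd', group 1 = 'nnnm'.
One capturing group, so `findall` returns just the captured substring from each match — 3 in all.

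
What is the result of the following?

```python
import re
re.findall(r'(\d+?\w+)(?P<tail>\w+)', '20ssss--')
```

This matches one or more of a digit (lazy), then one or more of a word character (captured); then one or more of a word character (captured as 'tail').
2 groups means the one result is a tuple of 2 captured strings — 1 here.

[('20sss', 's')]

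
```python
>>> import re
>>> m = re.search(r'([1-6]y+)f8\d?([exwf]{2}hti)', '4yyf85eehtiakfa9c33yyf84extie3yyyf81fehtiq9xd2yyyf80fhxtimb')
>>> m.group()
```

The match spans [0:11] → '4yyf85eehti'.

'4yyf85eehti'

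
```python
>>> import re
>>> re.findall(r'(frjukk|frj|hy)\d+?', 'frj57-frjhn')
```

With a single group, `findall` returns only what that group captured — 1 item.

['frj']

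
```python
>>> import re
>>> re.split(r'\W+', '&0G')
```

['', '0G']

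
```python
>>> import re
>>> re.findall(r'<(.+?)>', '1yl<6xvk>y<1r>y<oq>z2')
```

['6xvk', '1r', 'oq']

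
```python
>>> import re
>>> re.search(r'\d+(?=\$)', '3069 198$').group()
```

The `(?=…)`/`(?<=…)` assertion just peeks at neighbouring text; it doesn't advance the match position.
Unlike `match`, `search` isn't anchored — it looks for the pattern anywhere in the string.
The match spans [5:8] → '198'.

'198'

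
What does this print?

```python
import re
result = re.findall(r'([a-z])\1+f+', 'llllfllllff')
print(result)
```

`\1` has to match the exact text group 1 already captured.
Walking the string: at [0:5] match 'llllf', group 1 = 'l'; at [5:11] match 'llllff', group 1 = 'l'.
With a single group, `findall` returns only what that group captured — 2 items.

['l', 'l']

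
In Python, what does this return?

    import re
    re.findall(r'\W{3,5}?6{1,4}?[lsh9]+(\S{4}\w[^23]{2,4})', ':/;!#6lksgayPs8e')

['ksgayPs8e']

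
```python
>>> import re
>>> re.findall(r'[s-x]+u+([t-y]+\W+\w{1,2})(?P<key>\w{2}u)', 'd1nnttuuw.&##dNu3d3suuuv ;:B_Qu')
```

[('v ;:B', '_Qu')]

Pattern: one or more of a character in [s-x], then one or more of the literal 'u'; then one or more of a character in [t-y], then one or more of a non-word character, then 1 to 2 of a word character (captured); then exactly 2 of a word character, then the literal 'u' (captured as 'key').
Matches: at [19:31] match 'suuuv ;:B_Qu', groups = ('v ;:B', '_Qu').
2 groups means the one result is a tuple of 2 captured strings — 1 here.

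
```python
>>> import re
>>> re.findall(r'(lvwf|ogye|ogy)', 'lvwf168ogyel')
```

['lvwf', 'ogye']

Branches in `(...|...)` are attempted left-to-right; the first branch that allows the whole pattern to succeed is taken.
Matches: at [0:4] match 'lvwf', group 1 = 'lvwf'; at [7:11] match 'ogye', group 1 = 'ogye'.
One capturing group, so `findall` returns just the captured substring from each match — 2 in all.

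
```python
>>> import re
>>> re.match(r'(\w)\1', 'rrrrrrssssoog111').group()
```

'rr'

`\1` has to match the exact text group 1 already captured.
`re.match` only tries the pattern at the start of the string.
The match spans [0:2] → 'rr'.
Captured: group 1 = 'r'.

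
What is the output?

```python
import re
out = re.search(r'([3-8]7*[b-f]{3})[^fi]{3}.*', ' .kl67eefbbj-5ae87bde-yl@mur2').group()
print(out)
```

67eefbbj-5ae87bde-yl@mur2

This matches a character in [3-8], then zero or more of a literal '7', then exactly 3 of a character in [b-f] (captured); then exactly 3 of any character except [fi], then zero or more of any character.
`re.search` scans for the first position where the pattern succeeds.
The match spans [4:29] → '67eefbbj-5ae87bde-yl@mur2'.
Captured: group 1 = '67eef'.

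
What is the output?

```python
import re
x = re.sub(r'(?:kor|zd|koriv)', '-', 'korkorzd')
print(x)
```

---

Matches: at [0:3] → 'kor'; at [3:6] → 'kor'; at [6:8] → 'zd'.
`sub` substitutes '-' at each match site.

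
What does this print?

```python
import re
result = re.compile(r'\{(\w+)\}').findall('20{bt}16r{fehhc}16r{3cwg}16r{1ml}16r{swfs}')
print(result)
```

Walking the string: at [2:6] match '{bt}', group 1 = 'bt'; at [9:16] match '{fehhc}', group 1 = 'fehhc'; at [19:25] match '{3cwg}', group 1 = '3cwg'; at [28:33] match '{1ml}', group 1 = '1ml'; at [36:42] match '{swfs}', group 1 = 'swfs'.
With a single group, `findall` returns only what that group captured — 5 items.

['bt', 'fehhc', '3cwg', '1ml', 'swfs']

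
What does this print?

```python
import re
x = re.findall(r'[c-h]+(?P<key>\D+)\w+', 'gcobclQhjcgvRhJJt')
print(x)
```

Pattern: one or more of a character in [c-h]; then one or more of a non-digit (captured as 'key'); then one or more of a word character.
Scanning left to right: at [0:17] match 'gcobclQhjcgvRhJJt', group 1 = 'obclQhjcgvRhJJ'.
One capturing group, so `findall` returns just the captured substring from the one match — 1 in all.

['obclQhjcgvRhJJ']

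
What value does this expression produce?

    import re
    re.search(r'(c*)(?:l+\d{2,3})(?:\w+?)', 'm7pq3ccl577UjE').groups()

The match spans [5:12] → 'ccl577U'.
Captured: group 1 = 'cc'.

('cc',)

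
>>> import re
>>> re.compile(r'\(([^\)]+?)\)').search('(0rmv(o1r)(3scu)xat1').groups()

`search` walks the string left to right and returns the first match it finds.
The match spans [0:10] → '(0rmv(o1r)'.
Captured: group 1 = '0rmv(o1r'.

('0rmv(o1r',)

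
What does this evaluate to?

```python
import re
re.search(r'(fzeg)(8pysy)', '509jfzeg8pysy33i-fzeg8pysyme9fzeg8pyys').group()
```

'fzeg8pysy'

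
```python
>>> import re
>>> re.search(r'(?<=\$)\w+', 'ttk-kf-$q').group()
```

'q'

The `(?=…)`/`(?<=…)` assertion just peeks at neighbouring text; it doesn't advance the match position.
The match spans [8:9] → 'q'.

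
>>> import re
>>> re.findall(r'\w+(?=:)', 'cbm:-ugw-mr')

The `(?=…)`/`(?<=…)` assertion just peeks at neighbouring text; it doesn't advance the match position.
Matches: at [0:3] → 'cbm'.
`findall` yields the raw match text (1 of them) because the pattern has no groups.

['cbm']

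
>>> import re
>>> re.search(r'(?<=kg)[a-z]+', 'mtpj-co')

None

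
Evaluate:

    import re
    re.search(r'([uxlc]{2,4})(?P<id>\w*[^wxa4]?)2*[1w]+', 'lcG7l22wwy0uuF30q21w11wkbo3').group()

The pattern matches 2 to 4 of one of [uxlc] (captured); then zero or more of a word character, then optionally any character except [wxa4] (captured as 'id'); then zero or more of the literal '2', then one or more of one of [1w].
`re.search` scans for the first position where the pattern succeeds.
The match spans [0:23] → 'lcG7l22wwy0uuF30q21w11w'.
Captured: group 1 = 'lc', group 2 = 'G7l22wwy0uuF30q21w11'.

'lcG7l22wwy0uuF30q21w11w'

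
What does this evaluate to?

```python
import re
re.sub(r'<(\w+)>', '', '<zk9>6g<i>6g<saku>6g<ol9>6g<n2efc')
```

`sub` substitutes '' at each match site.

'6g6g6g6g<n2efc'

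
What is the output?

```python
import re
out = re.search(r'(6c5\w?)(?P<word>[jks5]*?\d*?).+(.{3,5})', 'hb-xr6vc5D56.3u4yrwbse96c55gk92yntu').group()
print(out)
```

6c55gk92yntu

The pattern matches the literal '6c5', then optionally a word character (captured); then zero or more of one of [jks5] (lazy), then zero or more of a digit (lazy) (captured as 'word'); then one or more of any character; then 3 to 5 of any character (captured).
`re.search` scans for the first position where the pattern succeeds.
The match spans [23:35] → '6c55gk92yntu'.
Captured: group 1 = '6c55', group 2 = '', group 3 = 'ntu'.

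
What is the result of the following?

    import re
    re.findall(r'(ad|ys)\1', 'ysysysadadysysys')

The backreference `\1` re-matches whatever the first group consumed, character for character.
Scanning left to right: at [0:4] match 'ysys', group 1 = 'ys'; at [6:10] match 'adad', group 1 = 'ad'; at [10:14] match 'ysys', group 1 = 'ys'.
`findall` collects group 1 from each match (3 total).

['ys', 'ad', 'ys']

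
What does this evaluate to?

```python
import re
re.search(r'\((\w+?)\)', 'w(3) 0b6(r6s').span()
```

The match spans [1:4] → '(3)'.

(1, 4)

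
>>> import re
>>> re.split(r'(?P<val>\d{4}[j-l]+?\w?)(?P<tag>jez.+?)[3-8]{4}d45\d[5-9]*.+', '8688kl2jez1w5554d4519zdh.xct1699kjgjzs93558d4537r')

This matches exactly 4 of a digit, then one or more of a character in [j-l] (lazy), then optionally a word character (captured as 'val'); then the literal 'jez', then one or more of any character (lazy) (captured as 'tag'); then exactly 4 of a character in [3-8], then the literal 'd45', then a digit; then zero or more of a character in [5-9], then one or more of any character.
Matches to split on: at [0:49] → '8688kl2jez1w5554d4519zdh.xct1699kjgjzs93558d4537r'.
With a capturing group present, the delimiter's captured portion is kept in the result list.

['', '8688kl2', 'jez1w', '']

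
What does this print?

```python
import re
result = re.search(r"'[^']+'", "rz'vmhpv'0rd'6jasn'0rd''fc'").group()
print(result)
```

Unlike `match`, `search` isn't anchored — it looks for the pattern anywhere in the string.
The match spans [2:9] → "'vmhpv'".

'vmhpv'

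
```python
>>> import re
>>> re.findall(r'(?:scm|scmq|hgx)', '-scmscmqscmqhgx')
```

The regex engine tests alternatives in the order written; an earlier branch that matches wins even if a later one would match more.
`findall` yields the raw match text (4 of them) because the pattern has no groups.

['scm', 'scm', 'scm', 'hgx']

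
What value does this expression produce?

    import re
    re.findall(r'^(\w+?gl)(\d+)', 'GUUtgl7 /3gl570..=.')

[('GUUtgl', '7')]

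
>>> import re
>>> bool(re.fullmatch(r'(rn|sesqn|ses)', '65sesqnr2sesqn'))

False

`re.fullmatch` requires the pattern to consume the entire string.
Here the string isn't matched end-to-end, so the call returns None, and `bool(None)` is False.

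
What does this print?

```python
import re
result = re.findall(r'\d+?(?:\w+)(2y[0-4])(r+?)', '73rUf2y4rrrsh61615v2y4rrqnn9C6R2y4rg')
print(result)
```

The pattern matches one or more of a digit (lazy); then one or more of a word character (non-capturing group); then the literal '2y', then a character in [0-4] (captured); then one or more of a literal 'r' (lazy) (captured).
Scanning left to right: at [0:35] match '73rUf2y4rrrsh61615v2y4rrqnn9C6R2y4r', groups = ('2y4', 'r').
Multiple groups make `findall` return tuples — one 2-tuple for the one match.

[('2y4', 'r')]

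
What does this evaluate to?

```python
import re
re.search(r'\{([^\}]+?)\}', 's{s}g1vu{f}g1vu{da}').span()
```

(1, 4)

The match spans [1:4] → '{s}'.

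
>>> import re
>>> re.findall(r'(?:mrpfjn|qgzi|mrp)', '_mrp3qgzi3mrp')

Scanning left to right: at [1:4] → 'mrp'; at [5:9] → 'qgzi'; at [10:13] → 'mrp'.
`findall` yields the raw match text (3 of them) because the pattern has no groups.

['mrp', 'qgzi', 'mrp']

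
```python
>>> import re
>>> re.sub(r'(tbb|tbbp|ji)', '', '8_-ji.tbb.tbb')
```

Matches: at [3:5] → 'ji'; at [6:9] → 'tbb'; at [10:13] → 'tbb'.
Every occurrence is swapped for ''.

'8_-..'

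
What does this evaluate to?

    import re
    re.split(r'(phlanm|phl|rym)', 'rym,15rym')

['', 'rym', ',15', 'rym', '']

Matches to split on: at [0:3] → 'rym'; at [6:9] → 'rym'.
Because the pattern has a capturing group, `split` also inserts each captured text between the pieces.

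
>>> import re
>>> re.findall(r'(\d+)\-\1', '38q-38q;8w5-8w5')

Because there's exactly one group, `findall` drops the full match and keeps group 1 from each hit.
Nothing in the string satisfies the pattern, so the list is empty.

[]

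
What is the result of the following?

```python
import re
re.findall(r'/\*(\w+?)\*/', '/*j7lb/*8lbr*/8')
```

['8lbr']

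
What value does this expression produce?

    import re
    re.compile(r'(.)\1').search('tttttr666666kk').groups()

('t',)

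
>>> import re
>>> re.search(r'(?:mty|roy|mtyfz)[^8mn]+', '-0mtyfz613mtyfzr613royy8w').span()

(2, 10)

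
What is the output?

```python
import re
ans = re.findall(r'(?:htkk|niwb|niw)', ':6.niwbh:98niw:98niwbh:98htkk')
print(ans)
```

['niwb', 'niw', 'niwb', 'htkk']

Branches in `(...|...)` are attempted left-to-right; the first branch that allows the whole pattern to succeed is taken.
No capturing groups, so `findall` returns the 4 full match strings.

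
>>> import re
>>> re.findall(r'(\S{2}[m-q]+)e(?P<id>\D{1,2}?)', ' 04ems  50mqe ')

This matches exactly 2 of a non-whitespace character, then one or more of a character in [m-q] (captured); then a literal 'e'; then 1 to 2 of a non-digit (lazy) (captured as 'id').
`findall` packs the 2 group values into a tuple for every match.

[('50mq', ' ')]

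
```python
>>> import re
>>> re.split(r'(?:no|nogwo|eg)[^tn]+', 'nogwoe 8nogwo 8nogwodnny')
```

['', '', '', 'nny']

Matches to split on: at [0:8] → 'nogwoe 8'; at [8:15] → 'nogwo 8'; at [15:21] → 'nogwod'.
The string is cut at each match, leaving 4 pieces.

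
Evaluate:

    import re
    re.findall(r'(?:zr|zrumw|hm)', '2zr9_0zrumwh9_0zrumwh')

`|` is ordered: at each position the engine commits to the first alternative that works.
Matches: at [1:3] → 'zr'; at [6:8] → 'zr'; at [15:17] → 'zr'.
With no groups in the pattern, `findall` gives back each whole match — 3 here.

['zr', 'zr', 'zr']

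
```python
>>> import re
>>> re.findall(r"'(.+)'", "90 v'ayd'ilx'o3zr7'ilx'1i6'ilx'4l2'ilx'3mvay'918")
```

Walking the string: at [4:45] match "'ayd'ilx'o3zr7'ilx'1i6'ilx'4l2'ilx'3mvay'", group 1 = "ayd'ilx'o3zr7'ilx'1i6'ilx'4l2'ilx'3mvay".
`findall` collects group 1 from the one match (1 total).

["ayd'ilx'o3zr7'ilx'1i6'ilx'4l2'ilx'3mvay"]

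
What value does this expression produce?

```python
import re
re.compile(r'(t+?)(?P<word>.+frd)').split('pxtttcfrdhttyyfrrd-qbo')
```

['px', 't', 'ttcfrd', 'httyyfrrd-qbo']

The pattern matches one or more of a literal 't' (lazy) (captured); then one or more of any character, then the literal 'frd' (captured as 'word').
The group in the pattern means `split` returns the separators' captures alongside the pieces.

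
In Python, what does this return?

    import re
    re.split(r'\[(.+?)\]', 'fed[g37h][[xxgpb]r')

The `?` after the quantifier makes it lazy — it takes as little as possible before letting the rest of the pattern try.
Matches to split on: at [3:9] → '[g37h]'; at [9:17] → '[[xxgpb]'.
The group in the pattern means `split` returns the separators' captures alongside the pieces.

['fed', 'g37h', '', '[xxgpb', 'r']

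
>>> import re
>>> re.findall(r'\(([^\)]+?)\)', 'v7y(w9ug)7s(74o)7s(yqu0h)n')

['w9ug', '74o', 'yqu0h']

Walking the string: at [3:9] match '(w9ug)', group 1 = 'w9ug'; at [11:16] match '(74o)', group 1 = '74o'; at [18:25] match '(yqu0h)', group 1 = 'yqu0h'.
One capturing group, so `findall` returns just the captured substring from each match — 3 in all.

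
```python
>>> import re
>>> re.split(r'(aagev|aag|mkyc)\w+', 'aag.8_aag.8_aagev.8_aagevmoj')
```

['aag.8_aag.8_', 'aag', '.8_', 'aagev', '']

Alternation tries branches left to right and keeps the first one that lets the overall match succeed at that position.
Matches to split on: at [12:17] → 'aagev'; at [20:28] → 'aagevmoj'.
The group in the pattern means `split` returns the separators' captures alongside the pieces.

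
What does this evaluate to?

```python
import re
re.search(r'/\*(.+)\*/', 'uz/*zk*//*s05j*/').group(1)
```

`re.search` scans for the first position where the pattern succeeds.
The match spans [2:16] → '/*zk*//*s05j*/'.
Captured: group 1 = 'zk*//*s05j'.

'zk*//*s05j'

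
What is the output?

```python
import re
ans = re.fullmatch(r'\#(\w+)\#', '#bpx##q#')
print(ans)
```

None

For `fullmatch`, every character of the input must be accounted for by the pattern.
Here the pattern can't cover the whole string, so the call returns None.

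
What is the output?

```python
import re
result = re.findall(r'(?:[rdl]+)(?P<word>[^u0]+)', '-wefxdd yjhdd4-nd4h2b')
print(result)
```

[' yjhdd4-nd4h2b']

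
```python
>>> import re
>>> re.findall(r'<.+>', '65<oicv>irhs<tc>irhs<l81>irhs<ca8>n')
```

Since nothing is captured, `findall` lists the 1 matched substring directly.

['<oicv>irhs<tc>irhs<l81>irhs<ca8>']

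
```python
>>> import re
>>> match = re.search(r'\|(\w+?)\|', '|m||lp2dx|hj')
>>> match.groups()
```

('m',)

`re.search` scans for the first position where the pattern succeeds.
The match spans [0:3] → '|m|'.
Captured: group 1 = 'm'.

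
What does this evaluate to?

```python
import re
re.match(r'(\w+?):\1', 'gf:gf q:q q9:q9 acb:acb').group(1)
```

The match spans [0:5] → 'gf:gf'.
Captured: group 1 = 'gf'.

'gf'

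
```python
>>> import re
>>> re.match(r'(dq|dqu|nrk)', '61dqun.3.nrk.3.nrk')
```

None

`re.match` only tries the pattern at the start of the string.
Here position 0 doesn't satisfy it, so the call returns None.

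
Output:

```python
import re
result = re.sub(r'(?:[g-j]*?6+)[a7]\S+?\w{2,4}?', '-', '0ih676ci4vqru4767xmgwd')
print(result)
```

0-4vqru47-wd

Pattern: zero or more of a character in [g-j] (lazy), then one or more of a literal '6' (non-capturing group); then one of [a7], then one or more of a non-whitespace character (lazy), then 2 to 4 of a word character (lazy).
The `?` after the quantifier makes it lazy — it takes as little as possible before letting the rest of the pattern try.
Matches: at [1:8] → 'ih676ci'; at [15:20] → '67xmg'.
Every occurrence is swapped for '-'.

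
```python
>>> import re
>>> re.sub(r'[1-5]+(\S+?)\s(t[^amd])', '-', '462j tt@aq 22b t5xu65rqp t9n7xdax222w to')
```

'-@aq -xu6-n7xdax-'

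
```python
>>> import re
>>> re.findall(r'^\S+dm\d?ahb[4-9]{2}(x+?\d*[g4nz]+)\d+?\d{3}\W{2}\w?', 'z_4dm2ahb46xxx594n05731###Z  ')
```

['xxx594n']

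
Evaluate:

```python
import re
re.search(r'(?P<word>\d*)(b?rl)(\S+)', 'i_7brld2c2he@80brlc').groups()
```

('7', 'brl', 'd2c2he@80brlc')

The match spans [2:19] → '7brld2c2he@80brlc'.
Captured: group 1 = '7', group 2 = 'brl', group 3 = 'd2c2he@80brlc'.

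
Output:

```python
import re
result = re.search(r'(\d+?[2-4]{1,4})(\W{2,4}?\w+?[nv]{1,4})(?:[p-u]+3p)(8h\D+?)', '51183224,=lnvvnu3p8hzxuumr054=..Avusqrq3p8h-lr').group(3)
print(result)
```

8hz

The pattern matches one or more of a digit (lazy), then 1 to 4 of a character in [2-4] (captured); then 2 to 4 of a non-word character (lazy), then one or more of a word character (lazy), then 1 to 4 of one of [nv] (captured); then one or more of a character in [p-u], then the literal '3p' (non-capturing group); then the literal '8h', then one or more of a non-digit (lazy) (captured).
A `+?`/`*?`/`{m,n}?` starts at its minimum and grows only as far as needed for what follows to match.
Unlike `match`, `search` isn't anchored — it looks for the pattern anywhere in the string.
The match spans [0:21] → '51183224,=lnvvnu3p8hz'.
Captured: group 1 = '51183224', group 2 = ',=lnvvn', group 3 = '8hz'.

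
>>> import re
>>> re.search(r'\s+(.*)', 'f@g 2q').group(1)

The match spans [3:6] → ' 2q'.
Captured: group 1 = '2q'.

'2q'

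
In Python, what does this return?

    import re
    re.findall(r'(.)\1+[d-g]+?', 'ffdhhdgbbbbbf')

`\1` has to match the exact text group 1 already captured.
One capturing group, so `findall` returns just the captured substring from each match — 3 in all.

['f', 'h', 'b']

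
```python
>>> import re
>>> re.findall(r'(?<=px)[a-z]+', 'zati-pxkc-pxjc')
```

['kc', 'jc']

The `(?=…)`/`(?<=…)` assertion just peeks at neighbouring text; it doesn't advance the match position.
Since nothing is captured, `findall` lists the 2 matched substrings directly.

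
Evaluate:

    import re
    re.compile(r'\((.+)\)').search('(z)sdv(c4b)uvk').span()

The match spans [0:11] → '(z)sdv(c4b)'.

(0, 11)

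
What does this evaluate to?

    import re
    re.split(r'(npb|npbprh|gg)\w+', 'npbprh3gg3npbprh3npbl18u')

['', 'npb', '']

`|` is ordered: at each position the engine commits to the first alternative that works.
Matches to split on: at [0:24] → 'npbprh3gg3npbprh3npbl18u'.
`re.split` interleaves the captured-group text with the surrounding fragments.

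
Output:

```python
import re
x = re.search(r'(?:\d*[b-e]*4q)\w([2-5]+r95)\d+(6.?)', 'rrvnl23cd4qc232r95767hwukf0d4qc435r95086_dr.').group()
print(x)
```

Pattern: zero or more of a digit, then zero or more of a character in [b-e], then the literal '4q' (non-capturing group); then a word character; then one or more of a character in [2-5], then the literal 'r95' (captured); then one or more of a digit; then a literal '6', then optionally any character (captured).
`search` walks the string left to right and returns the first match it finds.
The match spans [5:21] → '23cd4qc232r95767'.
Captured: group 1 = '232r95', group 2 = '67'.

23cd4qc232r95767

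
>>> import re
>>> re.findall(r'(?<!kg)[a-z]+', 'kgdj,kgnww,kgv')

['kgdj', 'kgnww', 'kgv']

A negative assertion filters positions out without eating any characters.
Walking the string: at [0:4] → 'kgdj'; at [5:10] → 'kgnww'; at [11:14] → 'kgv'.
`findall` yields the raw match text (3 of them) because the pattern has no groups.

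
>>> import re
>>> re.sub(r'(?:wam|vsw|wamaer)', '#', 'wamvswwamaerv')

'###aerv'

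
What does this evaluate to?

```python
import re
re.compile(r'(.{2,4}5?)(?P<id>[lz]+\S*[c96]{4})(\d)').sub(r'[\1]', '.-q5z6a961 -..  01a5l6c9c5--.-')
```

'.-q5z6a961 -.. [ 01a5]--.-'

Each match is replaced using the text its own group 1 captured.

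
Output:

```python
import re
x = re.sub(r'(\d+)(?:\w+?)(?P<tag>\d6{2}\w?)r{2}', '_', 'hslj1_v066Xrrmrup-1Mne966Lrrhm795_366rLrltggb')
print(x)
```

hslj_mrup-_hm795_366rLrltggb

The pattern matches one or more of a digit (captured); then one or more of a word character (lazy) (non-capturing group); then a digit, then exactly 2 of the literal '6', then optionally a word character (captured as 'tag'); then exactly 2 of a literal 'r'.
Matches: at [4:13] → '1_v066Xrr'; at [18:28] → '1Mne966Lrr'.
`sub` substitutes '_' at each match site.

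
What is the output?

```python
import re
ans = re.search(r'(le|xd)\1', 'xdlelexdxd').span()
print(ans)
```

After group 1 captures some text, `\1` only succeeds where that same text appears again.
`re.search` scans for the first position where the pattern succeeds.
The match spans [2:6] → 'lele'.
Captured: group 1 = 'le'.

(2, 6)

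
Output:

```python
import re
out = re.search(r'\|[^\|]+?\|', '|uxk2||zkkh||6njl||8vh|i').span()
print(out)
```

`search` walks the string left to right and returns the first match it finds.
The match spans [0:6] → '|uxk2|'.

(0, 6)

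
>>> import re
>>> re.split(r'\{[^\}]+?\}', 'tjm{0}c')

['tjm', 'c']

`split` removes every match and returns the 2 fragments in between.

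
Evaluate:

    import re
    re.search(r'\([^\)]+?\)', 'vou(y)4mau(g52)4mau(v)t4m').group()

'(y)'

The match spans [3:6] → '(y)'.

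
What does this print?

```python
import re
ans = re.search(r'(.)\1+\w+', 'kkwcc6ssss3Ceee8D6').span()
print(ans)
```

(0, 18)

`\1` has to match the exact text group 1 already captured.
The match spans [0:18] → 'kkwcc6ssss3Ceee8D6'.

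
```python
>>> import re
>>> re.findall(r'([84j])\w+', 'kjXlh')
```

['j']

This matches one of [84j] (captured); then one or more of a word character.
`findall` collects group 1 from the one match (1 total).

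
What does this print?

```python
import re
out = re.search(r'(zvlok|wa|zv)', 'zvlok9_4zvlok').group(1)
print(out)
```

zvlok

The match spans [0:5] → 'zvlok'.
Captured: group 1 = 'zvlok'.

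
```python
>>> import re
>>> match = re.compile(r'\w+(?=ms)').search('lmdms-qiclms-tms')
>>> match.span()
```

Because the assertion is zero-width, the text it checks is not consumed and won't appear in the result.
`search` walks the string left to right and returns the first match it finds.
The match spans [0:3] → 'lmd'.

(0, 3)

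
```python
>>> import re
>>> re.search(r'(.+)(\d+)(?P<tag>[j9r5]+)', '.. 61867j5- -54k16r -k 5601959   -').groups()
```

('.. 61867j5- -54k16r -k 56019', '5', '9')

The match spans [0:30] → '.. 61867j5- -54k16r -k 5601959'.
Captured: group 1 = '.. 61867j5- -54k16r -k 56019', group 2 = '5', group 3 = '9'.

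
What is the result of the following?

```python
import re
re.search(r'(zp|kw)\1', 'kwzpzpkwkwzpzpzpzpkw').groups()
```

The match spans [2:6] → 'zpzp'.
Captured: group 1 = 'zp'.

('zp',)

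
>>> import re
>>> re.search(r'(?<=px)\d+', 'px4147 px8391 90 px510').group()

The `(?=…)`/`(?<=…)` assertion just peeks at neighbouring text; it doesn't advance the match position.
The match spans [2:6] → '4147'.

'4147'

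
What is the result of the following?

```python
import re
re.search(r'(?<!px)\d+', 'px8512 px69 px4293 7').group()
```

'512'

Because the assertion is negative and zero-width, positions next to the forbidden text are skipped.
`search` walks the string left to right and returns the first match it finds.
The match spans [3:6] → '512'.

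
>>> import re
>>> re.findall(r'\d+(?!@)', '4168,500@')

['4168', '50']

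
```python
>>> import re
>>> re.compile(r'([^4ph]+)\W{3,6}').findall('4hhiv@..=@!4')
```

['iv@..']

Pattern: one or more of any character except [4ph] (captured); then 3 to 6 of a non-word character.
Walking the string: at [3:11] match 'iv@..=@!', group 1 = 'iv@..'.
`findall` collects group 1 from the one match (1 total).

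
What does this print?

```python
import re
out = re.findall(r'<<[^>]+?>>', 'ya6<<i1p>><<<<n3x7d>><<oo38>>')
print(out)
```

['<<i1p>>', '<<<<n3x7d>>', '<<oo38>>']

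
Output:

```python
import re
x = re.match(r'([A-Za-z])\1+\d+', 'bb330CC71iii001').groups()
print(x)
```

`\1` has to match the exact text group 1 already captured.
`match` is anchored at position 0; if the pattern doesn't fit there, it returns None.
The match spans [0:5] → 'bb330'.
Captured: group 1 = 'b'.

('b',)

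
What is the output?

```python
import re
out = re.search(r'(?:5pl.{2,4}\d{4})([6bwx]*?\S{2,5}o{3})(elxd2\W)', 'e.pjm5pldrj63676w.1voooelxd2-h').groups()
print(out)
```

('w.1vooo', 'elxd2-')

The match spans [5:29] → '5pldrj63676w.1voooelxd2-'.
Captured: group 1 = 'w.1vooo', group 2 = 'elxd2-'.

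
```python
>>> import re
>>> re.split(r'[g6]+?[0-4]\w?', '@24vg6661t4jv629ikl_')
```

['@24v', '4jv', 'ikl_']

This matches one or more of one of [g6] (lazy); then a character in [0-4], then optionally a word character.
Matches to split on: at [4:10] → 'g6661t'; at [13:16] → '629'.
Splitting on the pattern gives 3 pieces.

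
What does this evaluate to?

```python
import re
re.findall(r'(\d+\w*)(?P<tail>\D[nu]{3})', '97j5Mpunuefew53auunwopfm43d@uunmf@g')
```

[('97j5Mpunuefew53auunwopfm43d', '@uun')]

The pattern matches one or more of a digit, then zero or more of a word character (captured); then a non-digit, then exactly 3 of one of [nu] (captured as 'tail').
`findall` packs the 2 group values into a tuple for every match.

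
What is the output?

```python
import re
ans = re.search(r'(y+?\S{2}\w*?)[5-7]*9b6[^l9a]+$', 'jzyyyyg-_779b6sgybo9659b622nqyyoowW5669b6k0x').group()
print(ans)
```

The pattern matches one or more of the literal 'y' (lazy), then exactly 2 of a non-whitespace character, then zero or more of a word character (lazy) (captured); then zero or more of a character in [5-7], then the literal '9b6'; then one or more of any character except [l9a]; then anchored at the end.
The match spans [2:44] → 'yyyyg-_779b6sgybo9659b622nqyyoowW5669b6k0x'.

yyyyg-_779b6sgybo9659b622nqyyoowW5669b6k0x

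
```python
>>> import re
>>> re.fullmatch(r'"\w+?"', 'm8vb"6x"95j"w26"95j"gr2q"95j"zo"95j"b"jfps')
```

For `fullmatch`, every character of the input must be accounted for by the pattern.
Here there's no way to consume every character, so the call returns None.

None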